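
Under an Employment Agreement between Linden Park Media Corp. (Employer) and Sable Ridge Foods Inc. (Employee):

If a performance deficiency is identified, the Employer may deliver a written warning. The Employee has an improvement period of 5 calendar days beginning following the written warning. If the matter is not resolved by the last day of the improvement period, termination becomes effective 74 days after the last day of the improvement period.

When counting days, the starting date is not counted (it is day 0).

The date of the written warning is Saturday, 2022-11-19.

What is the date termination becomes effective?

The last day of the improvement period: 2022-11-19 + 5 days = 2022-11-24.
The date termination becomes effective: 74 calendar days after 2022-11-24 is 2023-02-06.

2023-02-06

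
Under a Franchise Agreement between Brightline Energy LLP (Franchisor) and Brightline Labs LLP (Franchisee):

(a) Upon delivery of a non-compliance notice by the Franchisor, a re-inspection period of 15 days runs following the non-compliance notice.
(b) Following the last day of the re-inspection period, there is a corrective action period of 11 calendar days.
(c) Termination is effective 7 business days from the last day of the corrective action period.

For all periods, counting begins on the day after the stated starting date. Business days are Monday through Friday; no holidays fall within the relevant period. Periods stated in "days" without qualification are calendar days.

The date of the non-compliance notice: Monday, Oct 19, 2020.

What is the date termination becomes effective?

Nov 24, 2020

The last day of the re-inspection period: 15 calendar days after Oct 19, 2020 is Nov 3, 2020.
Adding 11 calendar days to Nov 3, 2020 gives Nov 14, 2020, which is the last day of the corrective action period.
The date termination becomes effective: counting 7 business days from Saturday, Nov 14, 2020 (Nov 16, Nov 17, Nov 18, Nov 19, Nov 20, Nov 23, Nov 24, skipping weekends) reaches Tuesday, Nov 24, 2020.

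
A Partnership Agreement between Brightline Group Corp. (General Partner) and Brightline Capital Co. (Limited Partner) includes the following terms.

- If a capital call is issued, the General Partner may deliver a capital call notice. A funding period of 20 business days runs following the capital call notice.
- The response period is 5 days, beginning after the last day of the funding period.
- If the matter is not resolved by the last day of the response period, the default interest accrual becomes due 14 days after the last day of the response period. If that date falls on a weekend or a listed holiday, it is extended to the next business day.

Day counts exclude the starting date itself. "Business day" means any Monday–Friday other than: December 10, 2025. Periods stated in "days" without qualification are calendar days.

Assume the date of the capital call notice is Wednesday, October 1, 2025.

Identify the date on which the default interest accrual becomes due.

The last day of the funding period: 20 business days after Wednesday, October 1, 2025, skipping weekends — Oct 2, Oct 3, Oct 6, Oct 7, …, Oct 27, Oct 28, Oct 29 — lands on Wednesday, October 29, 2025.
The last day of the response period: 5 calendar days after October 29, 2025 is November 3, 2025.
Adding 14 calendar days to November 3, 2025 gives November 17, 2025, which is the date on which the default interest accrual becomes due. November 17, 2025 is a Monday and is not a listed holiday, so no roll-forward applies.

November 17, 2025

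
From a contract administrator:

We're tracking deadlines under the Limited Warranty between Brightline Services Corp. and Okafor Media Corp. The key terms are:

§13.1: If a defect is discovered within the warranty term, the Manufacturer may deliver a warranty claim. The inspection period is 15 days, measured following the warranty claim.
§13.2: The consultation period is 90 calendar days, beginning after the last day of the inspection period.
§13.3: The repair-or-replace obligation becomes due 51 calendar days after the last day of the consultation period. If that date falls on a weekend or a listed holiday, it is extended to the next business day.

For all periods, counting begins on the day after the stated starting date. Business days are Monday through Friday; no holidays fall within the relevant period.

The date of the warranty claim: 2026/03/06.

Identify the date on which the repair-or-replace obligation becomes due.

2026/08/10

Adding 15 calendar days to 2026/03/06 gives 2026/03/21, which is the last day of the inspection period.
The last day of the consultation period: 2026/03/21 + 90 days = 2026/06/19.
The date on which the repair-or-replace obligation becomes due: 51 calendar days after 2026/06/19 is 2026/08/09. That falls on a Sunday, so it rolls to the next business day, Monday, 2026/08/10.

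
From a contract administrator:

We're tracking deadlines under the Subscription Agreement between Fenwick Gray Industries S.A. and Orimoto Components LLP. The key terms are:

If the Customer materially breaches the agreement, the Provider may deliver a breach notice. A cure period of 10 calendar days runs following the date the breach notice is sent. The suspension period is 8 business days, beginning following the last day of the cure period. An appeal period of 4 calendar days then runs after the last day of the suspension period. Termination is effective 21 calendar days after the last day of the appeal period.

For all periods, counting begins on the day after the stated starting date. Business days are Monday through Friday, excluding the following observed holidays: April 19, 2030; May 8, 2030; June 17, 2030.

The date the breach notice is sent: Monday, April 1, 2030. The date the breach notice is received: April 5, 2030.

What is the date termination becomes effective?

Adding 10 calendar days to April 1, 2030 gives April 11, 2030, which is the last day of the cure period.
The last day of the suspension period: counting 8 business days from Thursday, April 11, 2030 (Apr 12, Apr 15, Apr 16, Apr 17, Apr 18, Apr 22, Apr 23, Apr 24, skipping weekends and the listed holiday on Apr 19) reaches Wednesday, April 24, 2030.
The last day of the appeal period: 4 calendar days after April 24, 2030 is April 28, 2030.
The date termination becomes effective: 21 calendar days after April 28, 2030 is May 19, 2030.

May 19, 2030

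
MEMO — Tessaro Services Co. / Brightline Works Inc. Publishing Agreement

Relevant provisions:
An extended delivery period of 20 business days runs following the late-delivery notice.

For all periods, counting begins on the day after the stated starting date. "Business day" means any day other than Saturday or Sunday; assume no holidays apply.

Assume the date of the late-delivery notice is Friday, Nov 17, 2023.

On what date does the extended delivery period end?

Dec 15, 2023

From Friday, Nov 17, 2023, 20 business days (Nov 20, Nov 21, Nov 22, Nov 23, …, Dec 13, Dec 14, Dec 15, skipping weekends) brings us to Friday, Dec 15, 2023, which is the last day of the extended delivery period.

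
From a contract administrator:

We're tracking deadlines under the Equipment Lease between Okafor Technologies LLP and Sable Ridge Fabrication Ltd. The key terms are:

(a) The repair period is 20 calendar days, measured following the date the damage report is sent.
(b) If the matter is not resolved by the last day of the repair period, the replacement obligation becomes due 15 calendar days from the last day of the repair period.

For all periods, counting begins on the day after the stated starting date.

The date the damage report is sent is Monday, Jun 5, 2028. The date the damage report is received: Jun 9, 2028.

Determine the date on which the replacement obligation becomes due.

Jul 10, 2028

The last day of the repair period: Jun 5, 2028 + 20 days = Jun 25, 2028.
The date on which the replacement obligation becomes due: Jun 25, 2028 + 15 days = Jul 10, 2028.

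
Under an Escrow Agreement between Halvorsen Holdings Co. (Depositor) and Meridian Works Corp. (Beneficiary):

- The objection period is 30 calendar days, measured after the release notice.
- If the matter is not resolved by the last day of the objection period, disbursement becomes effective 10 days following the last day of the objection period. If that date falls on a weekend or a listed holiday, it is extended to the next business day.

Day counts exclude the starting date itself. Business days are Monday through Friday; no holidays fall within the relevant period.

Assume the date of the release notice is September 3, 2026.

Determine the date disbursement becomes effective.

October 13, 2026

The last day of the objection period: 30 calendar days after September 3, 2026 is October 3, 2026.
The date disbursement becomes effective: 10 calendar days after October 3, 2026 is October 13, 2026. October 13, 2026 is a Tuesday, so no roll-forward applies.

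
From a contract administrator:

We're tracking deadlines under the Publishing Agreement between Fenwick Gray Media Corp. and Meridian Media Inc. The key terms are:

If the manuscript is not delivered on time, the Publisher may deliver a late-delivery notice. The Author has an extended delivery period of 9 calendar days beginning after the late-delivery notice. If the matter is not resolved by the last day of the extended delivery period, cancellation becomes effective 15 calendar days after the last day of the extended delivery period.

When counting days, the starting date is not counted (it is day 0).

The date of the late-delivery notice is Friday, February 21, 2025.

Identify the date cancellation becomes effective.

Adding 9 calendar days to February 21, 2025 gives March 2, 2025, which is the last day of the extended delivery period.
The date cancellation becomes effective: March 2, 2025 + 15 days = March 17, 2025.

March 17, 2025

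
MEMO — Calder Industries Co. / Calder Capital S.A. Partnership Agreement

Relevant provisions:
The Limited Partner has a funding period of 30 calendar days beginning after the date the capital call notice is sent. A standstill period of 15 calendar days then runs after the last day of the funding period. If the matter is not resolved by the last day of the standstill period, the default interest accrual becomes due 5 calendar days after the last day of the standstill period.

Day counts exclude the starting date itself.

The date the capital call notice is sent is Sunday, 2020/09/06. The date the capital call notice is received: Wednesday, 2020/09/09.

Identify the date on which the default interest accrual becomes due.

Adding 30 calendar days to 2020/09/06 gives 2020/10/06, which is the last day of the funding period.
Adding 15 calendar days to 2020/10/06 gives 2020/10/21, which is the last day of the standstill period.
The date on which the default interest accrual becomes due: 2020/10/21 + 5 days = 2020/10/26.

2020/10/26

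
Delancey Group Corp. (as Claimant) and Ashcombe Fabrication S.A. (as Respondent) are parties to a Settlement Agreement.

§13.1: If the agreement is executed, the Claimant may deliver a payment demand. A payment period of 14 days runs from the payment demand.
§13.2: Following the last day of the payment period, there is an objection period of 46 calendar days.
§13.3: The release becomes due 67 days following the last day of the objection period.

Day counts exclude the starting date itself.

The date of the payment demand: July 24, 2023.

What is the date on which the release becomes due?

Adding 14 calendar days to July 24, 2023 gives August 7, 2023, which is the last day of the payment period.
The last day of the objection period: August 7, 2023 + 46 days = September 22, 2023.
The date on which the release becomes due: September 22, 2023 + 67 days = November 28, 2023.

November 28, 2023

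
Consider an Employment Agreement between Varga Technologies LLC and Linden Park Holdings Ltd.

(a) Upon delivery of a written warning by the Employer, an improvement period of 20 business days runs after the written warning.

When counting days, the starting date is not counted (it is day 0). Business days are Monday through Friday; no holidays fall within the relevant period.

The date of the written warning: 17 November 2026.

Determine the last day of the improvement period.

15 December 2026

The last day of the improvement period: 20 business days after Tuesday, 17 November 2026, skipping weekends — Nov 18, Nov 19, Nov 20, Nov 23, …, Dec 11, Dec 14, Dec 15 — lands on Tuesday, 15 December 2026.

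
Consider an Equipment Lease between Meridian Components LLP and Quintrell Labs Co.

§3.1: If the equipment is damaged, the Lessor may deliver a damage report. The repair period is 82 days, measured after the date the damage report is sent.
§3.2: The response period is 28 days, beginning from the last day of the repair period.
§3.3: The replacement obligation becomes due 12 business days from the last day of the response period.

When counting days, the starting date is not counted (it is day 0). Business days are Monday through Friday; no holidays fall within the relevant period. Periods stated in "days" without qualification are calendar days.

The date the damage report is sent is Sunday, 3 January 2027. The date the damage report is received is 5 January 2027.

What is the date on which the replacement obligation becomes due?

11 May 2027

The last day of the repair period: 3 January 2027 + 82 days = 26 March 2027.
The last day of the response period: 28 calendar days after 26 March 2027 is 23 April 2027.
The date on which the replacement obligation becomes due: 12 business days after Friday, 23 April 2027, skipping weekends — Apr 26, Apr 27, Apr 28, Apr 29, …, May 7, May 10, May 11 — lands on Tuesday, 11 May 2027.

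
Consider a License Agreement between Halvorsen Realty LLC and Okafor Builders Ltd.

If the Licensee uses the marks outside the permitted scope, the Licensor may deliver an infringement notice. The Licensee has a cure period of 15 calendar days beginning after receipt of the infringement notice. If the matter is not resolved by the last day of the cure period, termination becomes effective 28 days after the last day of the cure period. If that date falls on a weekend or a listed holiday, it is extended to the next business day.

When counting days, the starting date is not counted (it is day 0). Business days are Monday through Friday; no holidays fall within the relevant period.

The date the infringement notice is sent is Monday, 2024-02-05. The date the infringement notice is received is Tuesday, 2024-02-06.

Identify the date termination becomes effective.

2024-03-20

The last day of the cure period: 2024-02-06 + 15 days = 2024-02-21.
The date termination becomes effective: 28 calendar days after 2024-02-21 is 2024-03-20. 2024-03-20 is a Wednesday, so no roll-forward applies.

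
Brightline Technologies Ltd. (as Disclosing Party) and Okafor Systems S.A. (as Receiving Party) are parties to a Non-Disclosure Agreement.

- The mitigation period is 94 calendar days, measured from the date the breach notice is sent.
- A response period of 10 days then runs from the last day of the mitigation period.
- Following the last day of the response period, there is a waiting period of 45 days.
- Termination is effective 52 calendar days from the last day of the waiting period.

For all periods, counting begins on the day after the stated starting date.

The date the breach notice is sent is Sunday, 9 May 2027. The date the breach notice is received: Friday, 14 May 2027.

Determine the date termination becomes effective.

The last day of the mitigation period: 9 May 2027 + 94 days = 11 August 2027.
The last day of the response period: 10 calendar days after 11 August 2027 is 21 August 2027.
Adding 45 calendar days to 21 August 2027 gives 5 October 2027, which is the last day of the waiting period.
Adding 52 calendar days to 5 October 2027 gives 26 November 2027, which is the date termination becomes effective.

26 November 2027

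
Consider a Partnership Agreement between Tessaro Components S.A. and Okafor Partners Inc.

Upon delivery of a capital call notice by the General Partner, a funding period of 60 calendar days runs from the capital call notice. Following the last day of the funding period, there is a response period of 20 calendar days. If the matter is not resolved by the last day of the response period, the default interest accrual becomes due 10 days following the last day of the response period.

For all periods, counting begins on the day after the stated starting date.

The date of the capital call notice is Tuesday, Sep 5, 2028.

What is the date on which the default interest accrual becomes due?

Adding 60 calendar days to Sep 5, 2028 gives Nov 4, 2028, which is the last day of the funding period.
The last day of the response period: 20 calendar days after Nov 4, 2028 is Nov 24, 2028.
The date on which the default interest accrual becomes due: 10 calendar days after Nov 24, 2028 is Dec 4, 2028.

Dec 4, 2028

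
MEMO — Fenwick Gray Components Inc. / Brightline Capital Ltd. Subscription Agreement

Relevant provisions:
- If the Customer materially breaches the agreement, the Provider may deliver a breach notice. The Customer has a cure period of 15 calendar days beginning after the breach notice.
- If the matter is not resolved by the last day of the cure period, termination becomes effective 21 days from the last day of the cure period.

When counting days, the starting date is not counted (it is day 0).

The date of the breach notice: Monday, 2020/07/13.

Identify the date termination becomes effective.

The last day of the cure period: 2020/07/13 + 15 days = 2020/07/28.
The date termination becomes effective: 2020/07/28 + 21 days = 2020/08/18.

2020/08/18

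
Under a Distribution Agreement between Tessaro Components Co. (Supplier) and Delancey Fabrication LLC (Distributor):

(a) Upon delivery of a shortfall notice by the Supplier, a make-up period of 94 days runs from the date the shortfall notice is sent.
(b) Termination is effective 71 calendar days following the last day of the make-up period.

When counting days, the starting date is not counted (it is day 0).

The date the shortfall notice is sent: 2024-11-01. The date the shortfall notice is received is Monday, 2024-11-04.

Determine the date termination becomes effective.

2025-04-15

Adding 94 calendar days to 2024-11-01 gives 2025-02-03, which is the last day of the make-up period.
The date termination becomes effective: 71 calendar days after 2025-02-03 is 2025-04-15.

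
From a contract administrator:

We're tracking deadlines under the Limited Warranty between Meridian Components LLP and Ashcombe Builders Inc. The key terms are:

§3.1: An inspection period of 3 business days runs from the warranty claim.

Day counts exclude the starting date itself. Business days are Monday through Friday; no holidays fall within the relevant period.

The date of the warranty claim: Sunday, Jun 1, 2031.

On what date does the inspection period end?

Jun 4, 2031

The last day of the inspection period: counting 3 business days from Sunday, Jun 1, 2031 (Jun 2, Jun 3, Jun 4, skipping weekends) reaches Wednesday, Jun 4, 2031.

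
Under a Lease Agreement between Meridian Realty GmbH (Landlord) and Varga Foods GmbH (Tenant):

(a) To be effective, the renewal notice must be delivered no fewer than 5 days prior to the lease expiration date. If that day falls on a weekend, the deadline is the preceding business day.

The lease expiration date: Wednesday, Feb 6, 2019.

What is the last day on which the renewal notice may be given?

Feb 1, 2019

Feb 6, 2019 minus 5 days is Feb 1, 2019. That is a Friday, so no adjustment is needed.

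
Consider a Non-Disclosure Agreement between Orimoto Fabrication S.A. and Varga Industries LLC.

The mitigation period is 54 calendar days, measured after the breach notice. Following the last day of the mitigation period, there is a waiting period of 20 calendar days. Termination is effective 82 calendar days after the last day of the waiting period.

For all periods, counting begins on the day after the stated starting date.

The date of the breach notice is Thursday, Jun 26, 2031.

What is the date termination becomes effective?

Adding 54 calendar days to Jun 26, 2031 gives Aug 19, 2031, which is the last day of the mitigation period.
The last day of the waiting period: 20 calendar days after Aug 19, 2031 is Sep 8, 2031.
The date termination becomes effective: 82 calendar days after Sep 8, 2031 is Nov 29, 2031.

Nov 29, 2031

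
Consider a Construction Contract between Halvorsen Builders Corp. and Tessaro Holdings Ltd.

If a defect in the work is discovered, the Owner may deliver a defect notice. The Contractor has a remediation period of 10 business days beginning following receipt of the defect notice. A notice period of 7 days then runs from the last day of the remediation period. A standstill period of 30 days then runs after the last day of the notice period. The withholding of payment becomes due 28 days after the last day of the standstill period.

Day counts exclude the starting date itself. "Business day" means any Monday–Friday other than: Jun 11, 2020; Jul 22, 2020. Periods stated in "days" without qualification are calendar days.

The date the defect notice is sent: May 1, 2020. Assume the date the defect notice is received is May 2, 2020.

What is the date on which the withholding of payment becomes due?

The last day of the remediation period: counting 10 business days from Saturday, May 2, 2020 (May 4, May 5, May 6, May 7, May 8, May 11, May 12, May 13, May 14, May 15, skipping weekends) reaches Friday, May 15, 2020.
The last day of the notice period: 7 calendar days after May 15, 2020 is May 22, 2020.
The last day of the standstill period: May 22, 2020 + 30 days = Jun 21, 2020.
Adding 28 calendar days to Jun 21, 2020 gives Jul 19, 2020, which is the date on which the withholding of payment becomes due.

Jul 19, 2020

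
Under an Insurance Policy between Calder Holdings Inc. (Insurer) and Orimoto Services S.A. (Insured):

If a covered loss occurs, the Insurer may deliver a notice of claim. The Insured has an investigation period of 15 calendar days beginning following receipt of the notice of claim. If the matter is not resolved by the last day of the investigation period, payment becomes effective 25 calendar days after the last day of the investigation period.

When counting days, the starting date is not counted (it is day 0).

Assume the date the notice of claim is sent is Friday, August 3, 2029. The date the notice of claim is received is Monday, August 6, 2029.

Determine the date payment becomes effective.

September 15, 2029

Adding 15 calendar days to August 6, 2029 gives August 21, 2029, which is the last day of the investigation period.
Adding 25 calendar days to August 21, 2029 gives September 15, 2029, which is the date payment becomes effective.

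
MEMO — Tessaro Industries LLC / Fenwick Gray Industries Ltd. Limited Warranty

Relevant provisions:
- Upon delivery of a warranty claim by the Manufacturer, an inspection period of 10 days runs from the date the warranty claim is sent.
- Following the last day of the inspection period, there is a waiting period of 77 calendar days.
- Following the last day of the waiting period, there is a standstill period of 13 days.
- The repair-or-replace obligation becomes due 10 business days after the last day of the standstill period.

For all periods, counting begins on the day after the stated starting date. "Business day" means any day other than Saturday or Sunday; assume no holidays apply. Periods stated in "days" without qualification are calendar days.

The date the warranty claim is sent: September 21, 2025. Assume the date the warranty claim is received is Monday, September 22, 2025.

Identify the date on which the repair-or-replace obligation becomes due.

The last day of the inspection period: 10 calendar days after September 21, 2025 is October 1, 2025.
The last day of the waiting period: October 1, 2025 + 77 days = December 17, 2025.
The last day of the standstill period: 13 calendar days after December 17, 2025 is December 30, 2025.
The date on which the repair-or-replace obligation becomes due: 10 business days after Tuesday, December 30, 2025, skipping weekends — Dec 31, Jan 1, Jan 2, Jan 5, Jan 6, Jan 7, Jan 8, Jan 9, Jan 12, Jan 13 — lands on Tuesday, January 13, 2026.

January 13, 2026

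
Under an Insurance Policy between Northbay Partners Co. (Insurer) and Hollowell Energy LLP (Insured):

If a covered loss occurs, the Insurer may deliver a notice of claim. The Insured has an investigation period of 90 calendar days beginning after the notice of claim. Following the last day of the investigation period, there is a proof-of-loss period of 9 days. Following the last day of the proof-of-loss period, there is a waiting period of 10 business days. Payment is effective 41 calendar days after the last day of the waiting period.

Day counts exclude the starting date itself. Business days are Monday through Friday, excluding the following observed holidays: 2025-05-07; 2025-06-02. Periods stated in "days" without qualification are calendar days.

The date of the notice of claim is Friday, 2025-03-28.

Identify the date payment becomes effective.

The last day of the investigation period: 90 calendar days after 2025-03-28 is 2025-06-26.
Adding 9 calendar days to 2025-06-26 gives 2025-07-05, which is the last day of the proof-of-loss period.
The last day of the waiting period: 10 business days after Saturday, 2025-07-05, skipping weekends — Jul 7, Jul 8, Jul 9, Jul 10, Jul 11, Jul 14, Jul 15, Jul 16, Jul 17, Jul 18 — lands on Friday, 2025-07-18.
The date payment becomes effective: 2025-07-18 + 41 days = 2025-08-28.

2025-08-28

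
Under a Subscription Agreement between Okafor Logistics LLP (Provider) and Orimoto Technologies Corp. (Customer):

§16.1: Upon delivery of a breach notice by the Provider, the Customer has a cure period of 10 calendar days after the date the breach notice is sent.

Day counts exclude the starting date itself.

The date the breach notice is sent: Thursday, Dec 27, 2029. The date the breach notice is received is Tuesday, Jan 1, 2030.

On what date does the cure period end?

The last day of the cure period: 10 calendar days after Dec 27, 2029 is Jan 6, 2030.

Jan 6, 2030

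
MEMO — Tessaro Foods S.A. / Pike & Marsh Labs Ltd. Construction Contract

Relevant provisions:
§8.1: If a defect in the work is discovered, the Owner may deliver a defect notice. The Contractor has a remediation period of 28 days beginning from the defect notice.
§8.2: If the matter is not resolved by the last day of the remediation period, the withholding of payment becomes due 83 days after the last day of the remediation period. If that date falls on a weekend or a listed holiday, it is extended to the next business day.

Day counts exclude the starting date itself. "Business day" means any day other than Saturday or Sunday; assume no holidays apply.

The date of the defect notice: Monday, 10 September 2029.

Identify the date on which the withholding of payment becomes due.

The last day of the remediation period: 10 September 2029 + 28 days = 8 October 2029.
Adding 83 calendar days to 8 October 2029 gives 30 December 2029, which is the date on which the withholding of payment becomes due. That falls on a Sunday, so it rolls to the next business day, Monday, 31 December 2029.

31 December 2029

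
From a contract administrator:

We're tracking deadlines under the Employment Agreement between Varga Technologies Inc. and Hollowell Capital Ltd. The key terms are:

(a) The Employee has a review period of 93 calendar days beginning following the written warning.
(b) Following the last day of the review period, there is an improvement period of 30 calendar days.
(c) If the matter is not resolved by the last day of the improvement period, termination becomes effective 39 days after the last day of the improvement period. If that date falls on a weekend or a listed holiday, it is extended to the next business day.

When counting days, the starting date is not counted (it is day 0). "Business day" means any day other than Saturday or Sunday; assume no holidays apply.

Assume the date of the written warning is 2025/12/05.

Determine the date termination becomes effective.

2026/05/18

The last day of the review period: 93 calendar days after 2025/12/05 is 2026/03/08.
The last day of the improvement period: 30 calendar days after 2026/03/08 is 2026/04/07.
The date termination becomes effective: 2026/04/07 + 39 days = 2026/05/16. That falls on a Saturday, so it rolls to the next business day, Monday, 2026/05/18.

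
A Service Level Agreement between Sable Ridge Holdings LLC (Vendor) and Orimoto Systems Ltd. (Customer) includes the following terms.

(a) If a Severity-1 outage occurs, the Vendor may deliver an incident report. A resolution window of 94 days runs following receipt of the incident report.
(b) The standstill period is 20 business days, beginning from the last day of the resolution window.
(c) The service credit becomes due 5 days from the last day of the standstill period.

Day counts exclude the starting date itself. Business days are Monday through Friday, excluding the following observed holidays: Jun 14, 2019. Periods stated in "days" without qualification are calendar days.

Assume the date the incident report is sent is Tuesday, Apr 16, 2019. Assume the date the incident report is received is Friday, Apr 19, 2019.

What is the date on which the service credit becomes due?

Aug 24, 2019

Adding 94 calendar days to Apr 19, 2019 gives Jul 22, 2019, which is the last day of the resolution window.
The last day of the standstill period: 20 business days after Monday, Jul 22, 2019, skipping weekends — Jul 23, Jul 24, Jul 25, Jul 26, …, Aug 15, Aug 16, Aug 19 — lands on Monday, Aug 19, 2019.
The date on which the service credit becomes due: 5 calendar days after Aug 19, 2019 is Aug 24, 2019.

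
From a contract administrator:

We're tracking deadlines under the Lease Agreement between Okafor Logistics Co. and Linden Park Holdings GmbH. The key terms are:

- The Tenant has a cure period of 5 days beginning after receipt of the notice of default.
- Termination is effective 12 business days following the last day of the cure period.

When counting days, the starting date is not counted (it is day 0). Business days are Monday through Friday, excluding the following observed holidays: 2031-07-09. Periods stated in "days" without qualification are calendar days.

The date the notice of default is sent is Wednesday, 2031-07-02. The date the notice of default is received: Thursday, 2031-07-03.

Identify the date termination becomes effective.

2031-07-25

The last day of the cure period: 2031-07-03 + 5 days = 2031-07-08.
The date termination becomes effective: 12 business days after Tuesday, 2031-07-08, skipping weekends and the listed holiday on Jul 9 — Jul 10, Jul 11, Jul 14, Jul 15, …, Jul 23, Jul 24, Jul 25 — lands on Friday, 2031-07-25.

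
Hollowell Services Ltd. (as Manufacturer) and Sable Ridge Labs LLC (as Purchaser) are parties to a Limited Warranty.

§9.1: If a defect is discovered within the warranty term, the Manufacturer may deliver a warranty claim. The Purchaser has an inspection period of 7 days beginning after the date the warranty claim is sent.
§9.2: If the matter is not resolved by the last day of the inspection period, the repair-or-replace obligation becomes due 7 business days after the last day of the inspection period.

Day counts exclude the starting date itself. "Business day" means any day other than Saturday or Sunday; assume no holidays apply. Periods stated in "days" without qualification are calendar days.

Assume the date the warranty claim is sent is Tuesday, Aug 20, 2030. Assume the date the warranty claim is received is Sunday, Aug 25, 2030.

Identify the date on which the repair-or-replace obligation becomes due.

The last day of the inspection period: Aug 20, 2030 + 7 days = Aug 27, 2030.
From Tuesday, Aug 27, 2030, 7 business days (Aug 28, Aug 29, Aug 30, Sep 2, Sep 3, Sep 4, Sep 5, skipping weekends) brings us to Thursday, Sep 5, 2030, which is the date on which the repair-or-replace obligation becomes due.

Sep 5, 2030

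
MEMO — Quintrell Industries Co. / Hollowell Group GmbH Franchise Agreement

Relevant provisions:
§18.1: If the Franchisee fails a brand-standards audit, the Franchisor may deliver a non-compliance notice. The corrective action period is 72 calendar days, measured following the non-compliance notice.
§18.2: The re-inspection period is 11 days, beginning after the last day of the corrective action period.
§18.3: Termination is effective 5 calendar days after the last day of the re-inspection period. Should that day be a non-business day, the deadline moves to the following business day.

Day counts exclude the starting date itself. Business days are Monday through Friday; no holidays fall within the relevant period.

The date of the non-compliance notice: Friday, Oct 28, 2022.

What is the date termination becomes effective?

Jan 24, 2023

Adding 72 calendar days to Oct 28, 2022 gives Jan 8, 2023, which is the last day of the corrective action period.
Adding 11 calendar days to Jan 8, 2023 gives Jan 19, 2023, which is the last day of the re-inspection period.
The date termination becomes effective: Jan 19, 2023 + 5 days = Jan 24, 2023. Jan 24, 2023 is a Tuesday, so no roll-forward applies.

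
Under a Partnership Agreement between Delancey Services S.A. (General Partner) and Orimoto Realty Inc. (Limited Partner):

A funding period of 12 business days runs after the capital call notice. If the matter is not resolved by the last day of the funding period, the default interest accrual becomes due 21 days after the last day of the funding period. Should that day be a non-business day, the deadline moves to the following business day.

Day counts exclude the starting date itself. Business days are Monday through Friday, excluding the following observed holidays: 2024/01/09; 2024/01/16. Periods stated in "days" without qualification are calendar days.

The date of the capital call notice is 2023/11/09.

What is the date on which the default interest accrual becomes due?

2023/12/18

The last day of the funding period: 12 business days after Thursday, 2023/11/09, skipping weekends — Nov 10, Nov 13, Nov 14, Nov 15, …, Nov 23, Nov 24, Nov 27 — lands on Monday, 2023/11/27.
The date on which the default interest accrual becomes due: 2023/11/27 + 21 days = 2023/12/18. 2023/12/18 is a Monday and is not a listed holiday, so no roll-forward applies.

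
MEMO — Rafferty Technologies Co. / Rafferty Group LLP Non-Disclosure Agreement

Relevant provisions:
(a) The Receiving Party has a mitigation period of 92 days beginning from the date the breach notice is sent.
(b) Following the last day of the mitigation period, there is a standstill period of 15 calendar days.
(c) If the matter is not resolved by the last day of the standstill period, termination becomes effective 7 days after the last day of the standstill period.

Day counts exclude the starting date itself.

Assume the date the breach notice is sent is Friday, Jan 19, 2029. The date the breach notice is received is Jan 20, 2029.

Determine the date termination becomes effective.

May 13, 2029

The last day of the mitigation period: Jan 19, 2029 + 92 days = Apr 21, 2029.
The last day of the standstill period: 15 calendar days after Apr 21, 2029 is May 6, 2029.
The date termination becomes effective: 7 calendar days after May 6, 2029 is May 13, 2029.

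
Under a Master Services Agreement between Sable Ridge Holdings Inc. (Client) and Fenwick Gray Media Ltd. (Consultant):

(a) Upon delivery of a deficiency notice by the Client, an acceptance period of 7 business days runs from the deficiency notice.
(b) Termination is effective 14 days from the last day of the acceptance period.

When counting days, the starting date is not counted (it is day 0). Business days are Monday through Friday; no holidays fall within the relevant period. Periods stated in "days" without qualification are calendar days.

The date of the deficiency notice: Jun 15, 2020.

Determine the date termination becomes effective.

Jul 8, 2020

From Monday, Jun 15, 2020, 7 business days (Jun 16, Jun 17, Jun 18, Jun 19, Jun 22, Jun 23, Jun 24, skipping weekends) brings us to Wednesday, Jun 24, 2020, which is the last day of the acceptance period.
Adding 14 calendar days to Jun 24, 2020 gives Jul 8, 2020, which is the date termination becomes effective.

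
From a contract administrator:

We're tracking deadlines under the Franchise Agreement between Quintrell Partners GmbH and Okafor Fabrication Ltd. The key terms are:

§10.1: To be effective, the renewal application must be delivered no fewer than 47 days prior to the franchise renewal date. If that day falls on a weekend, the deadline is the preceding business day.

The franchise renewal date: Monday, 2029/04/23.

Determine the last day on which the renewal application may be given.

2029/04/23 minus 47 days is 2029/03/07. That is a Wednesday, so no adjustment is needed.

2029/03/07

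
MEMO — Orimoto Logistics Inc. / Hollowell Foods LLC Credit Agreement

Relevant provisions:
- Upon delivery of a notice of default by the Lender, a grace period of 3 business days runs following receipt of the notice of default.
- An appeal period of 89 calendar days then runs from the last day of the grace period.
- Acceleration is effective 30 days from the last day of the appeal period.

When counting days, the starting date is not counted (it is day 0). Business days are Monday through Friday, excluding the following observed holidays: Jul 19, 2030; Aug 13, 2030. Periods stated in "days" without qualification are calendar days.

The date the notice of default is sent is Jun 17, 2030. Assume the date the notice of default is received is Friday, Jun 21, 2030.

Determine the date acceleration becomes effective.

From Friday, Jun 21, 2030, 3 business days (Jun 24, Jun 25, Jun 26, skipping weekends) brings us to Wednesday, Jun 26, 2030, which is the last day of the grace period.
The last day of the appeal period: Jun 26, 2030 + 89 days = Sep 23, 2030.
The date acceleration becomes effective: Sep 23, 2030 + 30 days = Oct 23, 2030.

Oct 23, 2030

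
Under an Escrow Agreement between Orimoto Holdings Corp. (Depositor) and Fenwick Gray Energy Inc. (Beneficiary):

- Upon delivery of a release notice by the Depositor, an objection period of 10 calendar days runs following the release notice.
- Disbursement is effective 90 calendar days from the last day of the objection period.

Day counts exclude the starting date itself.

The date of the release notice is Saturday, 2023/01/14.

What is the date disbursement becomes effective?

The last day of the objection period: 2023/01/14 + 10 days = 2023/01/24.
The date disbursement becomes effective: 2023/01/24 + 90 days = 2023/04/24.

2023/04/24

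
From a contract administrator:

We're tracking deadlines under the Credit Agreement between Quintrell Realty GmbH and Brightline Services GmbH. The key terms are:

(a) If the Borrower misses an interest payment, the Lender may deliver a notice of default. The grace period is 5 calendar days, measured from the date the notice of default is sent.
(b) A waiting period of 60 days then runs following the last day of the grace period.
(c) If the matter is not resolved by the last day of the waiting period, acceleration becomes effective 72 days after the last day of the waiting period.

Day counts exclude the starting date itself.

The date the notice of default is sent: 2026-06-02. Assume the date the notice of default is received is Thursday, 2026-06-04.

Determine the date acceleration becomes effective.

2026-10-17

The last day of the grace period: 2026-06-02 + 5 days = 2026-06-07.
The last day of the waiting period: 2026-06-07 + 60 days = 2026-08-06.
The date acceleration becomes effective: 2026-08-06 + 72 days = 2026-10-17.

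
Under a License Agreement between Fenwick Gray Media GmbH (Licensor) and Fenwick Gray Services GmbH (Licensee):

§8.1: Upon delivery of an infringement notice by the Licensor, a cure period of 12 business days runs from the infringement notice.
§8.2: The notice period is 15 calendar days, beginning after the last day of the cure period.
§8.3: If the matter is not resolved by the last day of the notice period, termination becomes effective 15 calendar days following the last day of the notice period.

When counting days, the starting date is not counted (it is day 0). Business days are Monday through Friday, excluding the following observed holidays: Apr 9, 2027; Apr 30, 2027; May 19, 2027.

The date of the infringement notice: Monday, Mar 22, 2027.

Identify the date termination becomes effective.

The last day of the cure period: counting 12 business days from Monday, Mar 22, 2027 (Mar 23, Mar 24, Mar 25, Mar 26, …, Apr 5, Apr 6, Apr 7, skipping weekends) reaches Wednesday, Apr 7, 2027.
The last day of the notice period: Apr 7, 2027 + 15 days = Apr 22, 2027.
The date termination becomes effective: Apr 22, 2027 + 15 days = May 7, 2027.

May 7, 2027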